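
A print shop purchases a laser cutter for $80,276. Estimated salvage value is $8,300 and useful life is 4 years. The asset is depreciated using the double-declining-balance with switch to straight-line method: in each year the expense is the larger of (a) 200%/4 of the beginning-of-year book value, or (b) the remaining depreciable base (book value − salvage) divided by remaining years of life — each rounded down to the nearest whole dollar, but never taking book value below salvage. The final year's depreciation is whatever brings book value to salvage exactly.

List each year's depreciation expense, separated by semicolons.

Depreciable base = $80,276 − $8,300 = $71,976.
Year 1: DB = ⌊$80,276 × 200%/4⌋ = $40,138; SL = ⌊$71,976/4⌋ = $17,994 → take DB $40,138. Book value $40,138.
Year 2: DB = ⌊$40,138 × 200%/4⌋ = $20,069; SL = ⌊$31,838/3⌋ = $10,612 → take DB $20,069. Book value $20,069.
Year 3: DB = ⌊$20,069 × 200%/4⌋ = $10,034; SL = ⌊$11,769/2⌋ = $5,884 → take DB $10,034. Book value $10,035.
Year 4 (final): $10,035 − $8,300 = $1,735. Book value $8,300.

$40,138; $20,069; $10,034; $1,735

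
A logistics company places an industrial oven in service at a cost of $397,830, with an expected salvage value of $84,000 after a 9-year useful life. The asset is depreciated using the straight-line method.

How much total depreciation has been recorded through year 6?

$209,220

Depreciable base = $397,830 − $84,000 = $313,830.
Annual expense = $313,830 / 9 = $34,870.
End of year 1: book value $362,960.
End of year 2: book value $328,090.
End of year 3: book value $293,220.
End of year 4: book value $258,350.
End of year 5: book value $223,480.
End of year 6: book value $188,610.
Accumulated through year 6 = $397,830 − $188,610 = $209,220.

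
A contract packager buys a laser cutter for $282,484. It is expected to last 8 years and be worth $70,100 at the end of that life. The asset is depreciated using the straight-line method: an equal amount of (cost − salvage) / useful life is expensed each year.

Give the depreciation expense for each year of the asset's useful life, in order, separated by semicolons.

Depreciable base = $282,484 − $70,100 = $212,384.
Annual expense = $212,384 / 8 = $26,548.
End of year 1: book value $255,936.
End of year 2: book value $229,388.
End of year 3: book value $202,840.
End of year 4: book value $176,292.
End of year 5: book value $149,744.
End of year 6: book value $123,196.
End of year 7: book value $96,648.
End of year 8: book value $70,100.

$26,548; $26,548; $26,548; $26,548; $26,548; $26,548; $26,548; $26,548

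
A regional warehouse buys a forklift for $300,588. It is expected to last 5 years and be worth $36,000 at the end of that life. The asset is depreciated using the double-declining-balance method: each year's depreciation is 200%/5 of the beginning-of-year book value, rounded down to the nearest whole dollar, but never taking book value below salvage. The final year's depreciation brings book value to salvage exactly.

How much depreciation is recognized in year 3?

$43,284

Depreciable base = $300,588 − $36,000 = $264,588.
Year 1: ⌊$300,588 × 200%/5⌋ = $120,235. Book value $180,353.
Year 2: ⌊$180,353 × 200%/5⌋ = $72,141. Book value $108,212.
Year 3: ⌊$108,212 × 200%/5⌋ = $43,284. Book value $64,928.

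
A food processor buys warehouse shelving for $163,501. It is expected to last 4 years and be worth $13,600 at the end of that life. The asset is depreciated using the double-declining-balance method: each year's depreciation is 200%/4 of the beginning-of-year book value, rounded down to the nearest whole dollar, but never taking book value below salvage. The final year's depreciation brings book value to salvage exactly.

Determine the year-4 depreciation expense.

$6,838

Depreciable base = $163,501 − $13,600 = $149,901.
Year 1: ⌊$163,501 × 200%/4⌋ = $81,750. Book value $81,751.
Year 2: ⌊$81,751 × 200%/4⌋ = $40,875. Book value $40,876.
Year 3: ⌊$40,876 × 200%/4⌋ = $20,438. Book value $20,438.
Year 4 (final): $20,438 − $13,600 = $6,838. Book value $13,600.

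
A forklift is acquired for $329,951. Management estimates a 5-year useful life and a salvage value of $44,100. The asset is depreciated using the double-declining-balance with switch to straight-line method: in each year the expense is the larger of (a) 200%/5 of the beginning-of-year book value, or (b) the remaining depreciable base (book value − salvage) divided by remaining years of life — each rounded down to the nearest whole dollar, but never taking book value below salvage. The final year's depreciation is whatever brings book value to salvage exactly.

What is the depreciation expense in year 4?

$27,170

Depreciable base = $329,951 − $44,100 = $285,851.
Year 1: DB = ⌊$329,951 × 200%/5⌋ = $131,980; SL = ⌊$285,851/5⌋ = $57,170 → take DB $131,980. Book value $197,971.
Year 2: DB = ⌊$197,971 × 200%/5⌋ = $79,188; SL = ⌊$153,871/4⌋ = $38,467 → take DB $79,188. Book value $118,783.
Year 3: DB = ⌊$118,783 × 200%/5⌋ = $47,513; SL = ⌊$74,683/3⌋ = $24,894 → take DB $47,513. Book value $71,270.
Year 4: DB = ⌊$71,270 × 200%/5⌋ = $28,508; SL = ⌊$27,170/2⌋ = $13,585 → take DB $28,508, capped at $27,170. Book value $44,100.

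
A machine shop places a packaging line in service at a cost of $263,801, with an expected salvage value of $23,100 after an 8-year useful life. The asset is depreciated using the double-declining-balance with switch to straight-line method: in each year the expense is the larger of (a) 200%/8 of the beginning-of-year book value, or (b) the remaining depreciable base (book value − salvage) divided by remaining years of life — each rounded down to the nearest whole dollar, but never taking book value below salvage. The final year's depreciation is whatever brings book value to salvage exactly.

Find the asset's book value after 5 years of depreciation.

$62,602

Depreciable base = $263,801 − $23,100 = $240,701.
Year 1: DB = ⌊$263,801 × 200%/8⌋ = $65,950; SL = ⌊$240,701/8⌋ = $30,087 → take DB $65,950. Book value $197,851.
Year 2: DB = ⌊$197,851 × 200%/8⌋ = $49,462; SL = ⌊$174,751/7⌋ = $24,964 → take DB $49,462. Book value $148,389.
Year 3: DB = ⌊$148,389 × 200%/8⌋ = $37,097; SL = ⌊$125,289/6⌋ = $20,881 → take DB $37,097. Book value $111,292.
Year 4: DB = ⌊$111,292 × 200%/8⌋ = $27,823; SL = ⌊$88,192/5⌋ = $17,638 → take DB $27,823. Book value $83,469.
Year 5: DB = ⌊$83,469 × 200%/8⌋ = $20,867; SL = ⌊$60,369/4⌋ = $15,092 → take DB $20,867. Book value $62,602.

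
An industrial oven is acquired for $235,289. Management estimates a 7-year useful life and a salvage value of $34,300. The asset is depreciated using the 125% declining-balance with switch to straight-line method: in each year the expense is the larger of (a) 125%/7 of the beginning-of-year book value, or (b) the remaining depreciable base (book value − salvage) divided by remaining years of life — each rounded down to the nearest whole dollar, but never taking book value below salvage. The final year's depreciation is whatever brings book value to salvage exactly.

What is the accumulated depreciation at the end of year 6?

Depreciable base = $235,289 − $34,300 = $200,989.
Year 1: DB = ⌊$235,289 × 125%/7⌋ = $42,015; SL = ⌊$200,989/7⌋ = $28,712 → take DB $42,015. Book value $193,274.
Year 2: DB = ⌊$193,274 × 125%/7⌋ = $34,513; SL = ⌊$158,974/6⌋ = $26,495 → take DB $34,513. Book value $158,761.
Year 3: DB = ⌊$158,761 × 125%/7⌋ = $28,350; SL = ⌊$124,461/5⌋ = $24,892 → take DB $28,350. Book value $130,411.
Year 4: DB = ⌊$130,411 × 125%/7⌋ = $23,287; SL = ⌊$96,111/4⌋ = $24,027 → take SL $24,027. Book value $106,384.
Year 5: DB = ⌊$106,384 × 125%/7⌋ = $18,997; SL = ⌊$72,084/3⌋ = $24,028 → take SL $24,028. Book value $82,356.
Year 6: DB = ⌊$82,356 × 125%/7⌋ = $14,706; SL = ⌊$48,056/2⌋ = $24,028 → take SL $24,028. Book value $58,328.
Accumulated through year 6 = $235,289 − $58,328 = $176,961.

$176,961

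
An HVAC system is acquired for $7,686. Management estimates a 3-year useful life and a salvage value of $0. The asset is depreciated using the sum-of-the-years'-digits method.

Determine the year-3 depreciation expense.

$1,281

Depreciable base = $7,686 − $0 = $7,686.
Sum of the years' digits = 3+2+1 = 6.
Year 1: $7,686 × 3/6 = $3,843. Book value $3,843.
Year 2: $7,686 × 2/6 = $2,562. Book value $1,281.
Year 3: $7,686 × 1/6 = $1,281. Book value $0.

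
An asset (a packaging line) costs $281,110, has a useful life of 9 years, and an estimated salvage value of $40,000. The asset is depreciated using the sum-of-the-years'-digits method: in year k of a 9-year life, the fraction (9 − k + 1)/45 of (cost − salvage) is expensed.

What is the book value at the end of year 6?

Depreciable base = $281,110 − $40,000 = $241,110.
Sum of the years' digits = 9+8+7+6+5+4+3+2+1 = 45.
Year 1: $241,110 × 9/45 = $48,222. Book value $232,888.
Year 2: $241,110 × 8/45 = $42,864. Book value $190,024.
Year 3: $241,110 × 7/45 = $37,506. Book value $152,518.
Year 4: $241,110 × 6/45 = $32,148. Book value $120,370.
Year 5: $241,110 × 5/45 = $26,790. Book value $93,580.
Year 6: $241,110 × 4/45 = $21,432. Book value $72,148.

$72,148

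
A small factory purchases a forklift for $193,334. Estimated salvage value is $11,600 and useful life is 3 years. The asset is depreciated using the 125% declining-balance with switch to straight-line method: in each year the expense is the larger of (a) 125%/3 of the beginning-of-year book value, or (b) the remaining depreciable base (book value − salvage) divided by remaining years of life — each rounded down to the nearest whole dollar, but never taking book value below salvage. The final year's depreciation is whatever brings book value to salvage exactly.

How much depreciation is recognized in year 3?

Depreciable base = $193,334 − $11,600 = $181,734.
Year 1: DB = ⌊$193,334 × 125%/3⌋ = $80,555; SL = ⌊$181,734/3⌋ = $60,578 → take DB $80,555. Book value $112,779.
Year 2: DB = ⌊$112,779 × 125%/3⌋ = $46,991; SL = ⌊$101,179/2⌋ = $50,589 → take SL $50,589. Book value $62,190.
Year 3 (final): $62,190 − $11,600 = $50,590. Book value $11,600.

$50,590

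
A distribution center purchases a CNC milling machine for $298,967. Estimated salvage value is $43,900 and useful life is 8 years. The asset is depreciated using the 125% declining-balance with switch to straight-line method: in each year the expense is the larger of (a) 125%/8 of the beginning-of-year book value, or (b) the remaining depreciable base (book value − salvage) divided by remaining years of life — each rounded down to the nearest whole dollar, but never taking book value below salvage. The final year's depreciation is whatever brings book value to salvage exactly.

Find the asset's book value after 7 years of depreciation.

Depreciable base = $298,967 − $43,900 = $255,067.
Year 1: DB = ⌊$298,967 × 125%/8⌋ = $46,713; SL = ⌊$255,067/8⌋ = $31,883 → take DB $46,713. Book value $252,254.
Year 2: DB = ⌊$252,254 × 125%/8⌋ = $39,414; SL = ⌊$208,354/7⌋ = $29,764 → take DB $39,414. Book value $212,840.
Year 3: DB = ⌊$212,840 × 125%/8⌋ = $33,256; SL = ⌊$168,940/6⌋ = $28,156 → take DB $33,256. Book value $179,584.
Year 4: DB = ⌊$179,584 × 125%/8⌋ = $28,060; SL = ⌊$135,684/5⌋ = $27,136 → take DB $28,060. Book value $151,524.
Year 5: DB = ⌊$151,524 × 125%/8⌋ = $23,675; SL = ⌊$107,624/4⌋ = $26,906 → take SL $26,906. Book value $124,618.
Year 6: DB = ⌊$124,618 × 125%/8⌋ = $19,471; SL = ⌊$80,718/3⌋ = $26,906 → take SL $26,906. Book value $97,712.
Year 7: DB = ⌊$97,712 × 125%/8⌋ = $15,267; SL = ⌊$53,812/2⌋ = $26,906 → take SL $26,906. Book value $70,806.

$70,806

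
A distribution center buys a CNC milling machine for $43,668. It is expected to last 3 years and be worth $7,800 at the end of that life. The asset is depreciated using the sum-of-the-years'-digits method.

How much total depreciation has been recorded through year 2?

$29,890

Depreciable base = $43,668 − $7,800 = $35,868.
Sum of the years' digits = 3+2+1 = 6.
Year 1: $35,868 × 3/6 = $17,934. Book value $25,734.
Year 2: $35,868 × 2/6 = $11,956. Book value $13,778.
Accumulated through year 2 = $43,668 − $13,778 = $29,890.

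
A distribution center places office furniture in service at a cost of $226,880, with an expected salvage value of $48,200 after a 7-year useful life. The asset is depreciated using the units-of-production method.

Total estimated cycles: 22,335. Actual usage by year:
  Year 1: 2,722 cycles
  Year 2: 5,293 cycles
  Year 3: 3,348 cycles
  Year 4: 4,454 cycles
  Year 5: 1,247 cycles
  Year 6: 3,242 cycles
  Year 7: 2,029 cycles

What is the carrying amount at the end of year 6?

$64,432

Depreciable base = $226,880 − $48,200 = $178,680.
Rate = $178,680 / 22,335 cycles = $8 per cycle.
Year 1: 2,722 × $8 = $21,776. Book value $205,104.
Year 2: 5,293 × $8 = $42,344. Book value $162,760.
Year 3: 3,348 × $8 = $26,784. Book value $135,976.
Year 4: 4,454 × $8 = $35,632. Book value $100,344.
Year 5: 1,247 × $8 = $9,976. Book value $90,368.
Year 6: 3,242 × $8 = $25,936. Book value $64,432.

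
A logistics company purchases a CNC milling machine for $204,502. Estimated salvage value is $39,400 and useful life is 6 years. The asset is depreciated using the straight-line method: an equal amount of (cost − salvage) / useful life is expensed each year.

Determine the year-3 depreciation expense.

$27,517

Depreciable base = $204,502 − $39,400 = $165,102.
Annual expense = $165,102 / 6 = $27,517.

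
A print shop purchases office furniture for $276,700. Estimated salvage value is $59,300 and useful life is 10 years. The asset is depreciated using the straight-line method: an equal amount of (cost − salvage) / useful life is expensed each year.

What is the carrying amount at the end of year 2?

$233,220

Depreciable base = $276,700 − $59,300 = $217,400.
Annual expense = $217,400 / 10 = $21,740.
End of year 1: book value $254,960.
End of year 2: book value $233,220.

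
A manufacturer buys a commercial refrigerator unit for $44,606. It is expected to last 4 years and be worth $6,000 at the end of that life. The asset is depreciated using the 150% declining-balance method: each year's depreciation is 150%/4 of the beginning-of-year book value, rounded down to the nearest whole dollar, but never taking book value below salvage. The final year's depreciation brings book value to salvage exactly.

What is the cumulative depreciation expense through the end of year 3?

$33,715

Depreciable base = $44,606 − $6,000 = $38,606.
Year 1: ⌊$44,606 × 150%/4⌋ = $16,727. Book value $27,879.
Year 2: ⌊$27,879 × 150%/4⌋ = $10,454. Book value $17,425.
Year 3: ⌊$17,425 × 150%/4⌋ = $6,534. Book value $10,891.
Accumulated through year 3 = $44,606 − $10,891 = $33,715.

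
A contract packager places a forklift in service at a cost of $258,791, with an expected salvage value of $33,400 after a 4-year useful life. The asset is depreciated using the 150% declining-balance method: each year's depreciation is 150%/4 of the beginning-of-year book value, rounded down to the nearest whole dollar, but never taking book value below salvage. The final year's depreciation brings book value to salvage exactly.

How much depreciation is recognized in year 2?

$60,654

Depreciable base = $258,791 − $33,400 = $225,391.
Year 1: ⌊$258,791 × 150%/4⌋ = $97,046. Book value $161,745.
Year 2: ⌊$161,745 × 150%/4⌋ = $60,654. Book value $101,091.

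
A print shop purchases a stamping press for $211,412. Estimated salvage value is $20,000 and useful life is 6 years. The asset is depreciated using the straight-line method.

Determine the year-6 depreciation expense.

$31,902

Depreciable base = $211,412 − $20,000 = $191,412.
Annual expense = $191,412 / 6 = $31,902.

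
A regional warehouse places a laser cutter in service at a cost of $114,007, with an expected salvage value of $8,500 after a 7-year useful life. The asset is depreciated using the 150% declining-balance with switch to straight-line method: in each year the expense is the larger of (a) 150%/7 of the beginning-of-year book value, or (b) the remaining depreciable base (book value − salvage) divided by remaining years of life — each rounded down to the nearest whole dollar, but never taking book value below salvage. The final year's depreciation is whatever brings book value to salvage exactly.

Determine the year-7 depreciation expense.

$11,651

Depreciable base = $114,007 − $8,500 = $105,507.
Year 1: DB = ⌊$114,007 × 150%/7⌋ = $24,430; SL = ⌊$105,507/7⌋ = $15,072 → take DB $24,430. Book value $89,577.
Year 2: DB = ⌊$89,577 × 150%/7⌋ = $19,195; SL = ⌊$81,077/6⌋ = $13,512 → take DB $19,195. Book value $70,382.
Year 3: DB = ⌊$70,382 × 150%/7⌋ = $15,081; SL = ⌊$61,882/5⌋ = $12,376 → take DB $15,081. Book value $55,301.
Year 4: DB = ⌊$55,301 × 150%/7⌋ = $11,850; SL = ⌊$46,801/4⌋ = $11,700 → take DB $11,850. Book value $43,451.
Year 5: DB = ⌊$43,451 × 150%/7⌋ = $9,310; SL = ⌊$34,951/3⌋ = $11,650 → take SL $11,650. Book value $31,801.
Year 6: DB = ⌊$31,801 × 150%/7⌋ = $6,814; SL = ⌊$23,301/2⌋ = $11,650 → take SL $11,650. Book value $20,151.
Year 7 (final): $20,151 − $8,500 = $11,651. Book value $8,500.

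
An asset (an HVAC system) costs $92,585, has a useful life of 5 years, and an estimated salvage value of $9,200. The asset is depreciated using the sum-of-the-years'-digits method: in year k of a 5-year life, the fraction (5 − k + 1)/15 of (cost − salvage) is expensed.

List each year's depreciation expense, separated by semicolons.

Depreciable base = $92,585 − $9,200 = $83,385.
Sum of the years' digits = 5+4+3+2+1 = 15.
Year 1: $83,385 × 5/15 = $27,795. Book value $64,790.
Year 2: $83,385 × 4/15 = $22,236. Book value $42,554.
Year 3: $83,385 × 3/15 = $16,677. Book value $25,877.
Year 4: $83,385 × 2/15 = $11,118. Book value $14,759.
Year 5: $83,385 × 1/15 = $5,559. Book value $9,200.

$27,795; $22,236; $16,677; $11,118; $5,559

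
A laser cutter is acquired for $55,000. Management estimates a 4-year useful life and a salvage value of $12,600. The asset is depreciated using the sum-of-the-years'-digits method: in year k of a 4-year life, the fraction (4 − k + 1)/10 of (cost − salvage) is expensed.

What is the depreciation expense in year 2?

Depreciable base = $55,000 − $12,600 = $42,400.
Sum of the years' digits = 4+3+2+1 = 10.
Year 1: $42,400 × 4/10 = $16,960. Book value $38,040.
Year 2: $42,400 × 3/10 = $12,720. Book value $25,320.

$12,720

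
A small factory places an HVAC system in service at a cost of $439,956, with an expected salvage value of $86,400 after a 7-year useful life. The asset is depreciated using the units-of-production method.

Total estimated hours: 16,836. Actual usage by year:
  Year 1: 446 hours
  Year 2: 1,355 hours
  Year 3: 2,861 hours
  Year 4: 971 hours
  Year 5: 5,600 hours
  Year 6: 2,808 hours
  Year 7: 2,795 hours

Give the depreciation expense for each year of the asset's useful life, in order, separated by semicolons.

$9,366; $28,455; $60,081; $20,391; $117,600; $58,968; $58,695

Depreciable base = $439,956 − $86,400 = $353,556.
Rate = $353,556 / 16,836 hours = $21 per hour.
Year 1: 446 × $21 = $9,366. Book value $430,590.
Year 2: 1,355 × $21 = $28,455. Book value $402,135.
Year 3: 2,861 × $21 = $60,081. Book value $342,054.
Year 4: 971 × $21 = $20,391. Book value $321,663.
Year 5: 5,600 × $21 = $117,600. Book value $204,063.
Year 6: 2,808 × $21 = $58,968. Book value $145,095.
Year 7: 2,795 × $21 = $58,695. Book value $86,400.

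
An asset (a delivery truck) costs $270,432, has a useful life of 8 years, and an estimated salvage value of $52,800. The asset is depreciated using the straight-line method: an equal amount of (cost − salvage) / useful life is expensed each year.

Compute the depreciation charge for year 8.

$27,204

Depreciable base = $270,432 − $52,800 = $217,632.
Annual expense = $217,632 / 8 = $27,204.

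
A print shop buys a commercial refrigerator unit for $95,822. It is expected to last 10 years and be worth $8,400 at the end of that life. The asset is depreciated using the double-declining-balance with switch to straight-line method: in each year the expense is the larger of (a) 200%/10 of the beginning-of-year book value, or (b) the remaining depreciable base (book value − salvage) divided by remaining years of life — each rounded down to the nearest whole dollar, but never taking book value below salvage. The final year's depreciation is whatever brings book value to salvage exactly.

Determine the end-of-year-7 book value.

Depreciable base = $95,822 − $8,400 = $87,422.
Year 1: DB = ⌊$95,822 × 200%/10⌋ = $19,164; SL = ⌊$87,422/10⌋ = $8,742 → take DB $19,164. Book value $76,658.
Year 2: DB = ⌊$76,658 × 200%/10⌋ = $15,331; SL = ⌊$68,258/9⌋ = $7,584 → take DB $15,331. Book value $61,327.
Year 3: DB = ⌊$61,327 × 200%/10⌋ = $12,265; SL = ⌊$52,927/8⌋ = $6,615 → take DB $12,265. Book value $49,062.
Year 4: DB = ⌊$49,062 × 200%/10⌋ = $9,812; SL = ⌊$40,662/7⌋ = $5,808 → take DB $9,812. Book value $39,250.
Year 5: DB = ⌊$39,250 × 200%/10⌋ = $7,850; SL = ⌊$30,850/6⌋ = $5,141 → take DB $7,850. Book value $31,400.
Year 6: DB = ⌊$31,400 × 200%/10⌋ = $6,280; SL = ⌊$23,000/5⌋ = $4,600 → take DB $6,280. Book value $25,120.
Year 7: DB = ⌊$25,120 × 200%/10⌋ = $5,024; SL = ⌊$16,720/4⌋ = $4,180 → take DB $5,024. Book value $20,096.

$20,096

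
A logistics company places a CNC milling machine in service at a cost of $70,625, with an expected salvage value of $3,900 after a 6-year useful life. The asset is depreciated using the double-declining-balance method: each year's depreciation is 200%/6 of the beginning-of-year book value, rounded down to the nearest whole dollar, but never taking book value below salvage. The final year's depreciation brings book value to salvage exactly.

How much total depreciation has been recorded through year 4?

$56,673

Depreciable base = $70,625 − $3,900 = $66,725.
Year 1: ⌊$70,625 × 200%/6⌋ = $23,541. Book value $47,084.
Year 2: ⌊$47,084 × 200%/6⌋ = $15,694. Book value $31,390.
Year 3: ⌊$31,390 × 200%/6⌋ = $10,463. Book value $20,927.
Year 4: ⌊$20,927 × 200%/6⌋ = $6,975. Book value $13,952.
Accumulated through year 4 = $70,625 − $13,952 = $56,673.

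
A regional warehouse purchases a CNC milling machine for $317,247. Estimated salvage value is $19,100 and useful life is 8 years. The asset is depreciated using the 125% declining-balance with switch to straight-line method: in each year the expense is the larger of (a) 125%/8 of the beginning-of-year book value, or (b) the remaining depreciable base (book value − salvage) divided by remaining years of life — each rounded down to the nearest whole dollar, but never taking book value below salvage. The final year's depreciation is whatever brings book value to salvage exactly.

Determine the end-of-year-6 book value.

$87,686

Depreciable base = $317,247 − $19,100 = $298,147.
Year 1: DB = ⌊$317,247 × 125%/8⌋ = $49,569; SL = ⌊$298,147/8⌋ = $37,268 → take DB $49,569. Book value $267,678.
Year 2: DB = ⌊$267,678 × 125%/8⌋ = $41,824; SL = ⌊$248,578/7⌋ = $35,511 → take DB $41,824. Book value $225,854.
Year 3: DB = ⌊$225,854 × 125%/8⌋ = $35,289; SL = ⌊$206,754/6⌋ = $34,459 → take DB $35,289. Book value $190,565.
Year 4: DB = ⌊$190,565 × 125%/8⌋ = $29,775; SL = ⌊$171,465/5⌋ = $34,293 → take SL $34,293. Book value $156,272.
Year 5: DB = ⌊$156,272 × 125%/8⌋ = $24,417; SL = ⌊$137,172/4⌋ = $34,293 → take SL $34,293. Book value $121,979.
Year 6: DB = ⌊$121,979 × 125%/8⌋ = $19,059; SL = ⌊$102,879/3⌋ = $34,293 → take SL $34,293. Book value $87,686.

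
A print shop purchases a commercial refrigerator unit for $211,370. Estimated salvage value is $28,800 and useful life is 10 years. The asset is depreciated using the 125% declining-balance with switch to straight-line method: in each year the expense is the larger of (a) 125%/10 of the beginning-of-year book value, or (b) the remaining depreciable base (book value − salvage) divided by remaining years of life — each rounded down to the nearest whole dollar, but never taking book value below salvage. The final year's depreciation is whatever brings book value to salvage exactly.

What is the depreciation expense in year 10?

Depreciable base = $211,370 − $28,800 = $182,570.
Year 1: DB = ⌊$211,370 × 125%/10⌋ = $26,421; SL = ⌊$182,570/10⌋ = $18,257 → take DB $26,421. Book value $184,949.
Year 2: DB = ⌊$184,949 × 125%/10⌋ = $23,118; SL = ⌊$156,149/9⌋ = $17,349 → take DB $23,118. Book value $161,831.
Year 3: DB = ⌊$161,831 × 125%/10⌋ = $20,228; SL = ⌊$133,031/8⌋ = $16,628 → take DB $20,228. Book value $141,603.
Year 4: DB = ⌊$141,603 × 125%/10⌋ = $17,700; SL = ⌊$112,803/7⌋ = $16,114 → take DB $17,700. Book value $123,903.
Year 5: DB = ⌊$123,903 × 125%/10⌋ = $15,487; SL = ⌊$95,103/6⌋ = $15,850 → take SL $15,850. Book value $108,053.
Year 6: DB = ⌊$108,053 × 125%/10⌋ = $13,506; SL = ⌊$79,253/5⌋ = $15,850 → take SL $15,850. Book value $92,203.
Year 7: DB = ⌊$92,203 × 125%/10⌋ = $11,525; SL = ⌊$63,403/4⌋ = $15,850 → take SL $15,850. Book value $76,353.
Year 8: DB = ⌊$76,353 × 125%/10⌋ = $9,544; SL = ⌊$47,553/3⌋ = $15,851 → take SL $15,851. Book value $60,502.
Year 9: DB = ⌊$60,502 × 125%/10⌋ = $7,562; SL = ⌊$31,702/2⌋ = $15,851 → take SL $15,851. Book value $44,651.
Year 10 (final): $44,651 − $28,800 = $15,851. Book value $28,800.

$15,851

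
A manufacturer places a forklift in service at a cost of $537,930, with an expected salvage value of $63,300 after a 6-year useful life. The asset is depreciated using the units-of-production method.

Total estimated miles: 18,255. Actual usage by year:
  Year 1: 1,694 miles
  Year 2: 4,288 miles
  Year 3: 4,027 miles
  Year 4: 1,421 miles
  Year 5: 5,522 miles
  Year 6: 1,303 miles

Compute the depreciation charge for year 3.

Depreciable base = $537,930 − $63,300 = $474,630.
Rate = $474,630 / 18,255 miles = $26 per mile.
Year 1: 1,694 × $26 = $44,044. Book value $493,886.
Year 2: 4,288 × $26 = $111,488. Book value $382,398.
Year 3: 4,027 × $26 = $104,702. Book value $277,696.

$104,702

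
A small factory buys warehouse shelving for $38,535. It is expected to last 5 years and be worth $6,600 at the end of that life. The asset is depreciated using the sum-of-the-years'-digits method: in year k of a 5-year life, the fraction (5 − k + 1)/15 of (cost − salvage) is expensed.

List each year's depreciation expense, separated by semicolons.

Depreciable base = $38,535 − $6,600 = $31,935.
Sum of the years' digits = 5+4+3+2+1 = 15.
Year 1: $31,935 × 5/15 = $10,645. Book value $27,890.
Year 2: $31,935 × 4/15 = $8,516. Book value $19,374.
Year 3: $31,935 × 3/15 = $6,387. Book value $12,987.
Year 4: $31,935 × 2/15 = $4,258. Book value $8,729.
Year 5: $31,935 × 1/15 = $2,129. Book value $6,600.

$10,645; $8,516; $6,387; $4,258; $2,129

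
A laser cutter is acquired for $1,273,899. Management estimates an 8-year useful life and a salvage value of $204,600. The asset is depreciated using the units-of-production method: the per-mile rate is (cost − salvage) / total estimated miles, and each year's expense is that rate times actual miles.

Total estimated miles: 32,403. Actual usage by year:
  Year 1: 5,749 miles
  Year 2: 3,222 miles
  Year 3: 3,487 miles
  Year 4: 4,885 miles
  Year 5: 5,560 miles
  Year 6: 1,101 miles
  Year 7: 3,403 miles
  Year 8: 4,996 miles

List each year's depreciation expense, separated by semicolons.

$189,717; $106,326; $115,071; $161,205; $183,480; $36,333; $112,299; $164,868

Depreciable base = $1,273,899 − $204,600 = $1,069,299.
Rate = $1,069,299 / 32,403 miles = $33 per mile.
Year 1: 5,749 × $33 = $189,717. Book value $1,084,182.
Year 2: 3,222 × $33 = $106,326. Book value $977,856.
Year 3: 3,487 × $33 = $115,071. Book value $862,785.
Year 4: 4,885 × $33 = $161,205. Book value $701,580.
Year 5: 5,560 × $33 = $183,480. Book value $518,100.
Year 6: 1,101 × $33 = $36,333. Book value $481,767.
Year 7: 3,403 × $33 = $112,299. Book value $369,468.
Year 8: 4,996 × $33 = $164,868. Book value $204,600.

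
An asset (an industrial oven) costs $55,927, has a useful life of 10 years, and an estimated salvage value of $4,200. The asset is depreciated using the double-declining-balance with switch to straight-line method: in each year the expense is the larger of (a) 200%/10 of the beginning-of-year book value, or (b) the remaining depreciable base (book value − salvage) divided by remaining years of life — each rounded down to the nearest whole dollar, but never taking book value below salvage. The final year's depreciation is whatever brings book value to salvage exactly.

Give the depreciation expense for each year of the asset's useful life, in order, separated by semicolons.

$11,185; $8,948; $7,158; $5,727; $4,581; $3,665; $2,932; $2,510; $2,510; $2,511

Depreciable base = $55,927 − $4,200 = $51,727.
Year 1: DB = ⌊$55,927 × 200%/10⌋ = $11,185; SL = ⌊$51,727/10⌋ = $5,172 → take DB $11,185. Book value $44,742.
Year 2: DB = ⌊$44,742 × 200%/10⌋ = $8,948; SL = ⌊$40,542/9⌋ = $4,504 → take DB $8,948. Book value $35,794.
Year 3: DB = ⌊$35,794 × 200%/10⌋ = $7,158; SL = ⌊$31,594/8⌋ = $3,949 → take DB $7,158. Book value $28,636.
Year 4: DB = ⌊$28,636 × 200%/10⌋ = $5,727; SL = ⌊$24,436/7⌋ = $3,490 → take DB $5,727. Book value $22,909.
Year 5: DB = ⌊$22,909 × 200%/10⌋ = $4,581; SL = ⌊$18,709/6⌋ = $3,118 → take DB $4,581. Book value $18,328.
Year 6: DB = ⌊$18,328 × 200%/10⌋ = $3,665; SL = ⌊$14,128/5⌋ = $2,825 → take DB $3,665. Book value $14,663.
Year 7: DB = ⌊$14,663 × 200%/10⌋ = $2,932; SL = ⌊$10,463/4⌋ = $2,615 → take DB $2,932. Book value $11,731.
Year 8: DB = ⌊$11,731 × 200%/10⌋ = $2,346; SL = ⌊$7,531/3⌋ = $2,510 → take SL $2,510. Book value $9,221.
Year 9: DB = ⌊$9,221 × 200%/10⌋ = $1,844; SL = ⌊$5,021/2⌋ = $2,510 → take SL $2,510. Book value $6,711.
Year 10 (final): $6,711 − $4,200 = $2,511. Book value $4,200.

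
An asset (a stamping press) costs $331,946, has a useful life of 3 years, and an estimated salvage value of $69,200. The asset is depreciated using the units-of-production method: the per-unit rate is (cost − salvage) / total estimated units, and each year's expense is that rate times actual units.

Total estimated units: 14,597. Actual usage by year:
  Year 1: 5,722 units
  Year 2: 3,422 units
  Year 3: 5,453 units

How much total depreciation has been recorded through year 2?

$164,592

Depreciable base = $331,946 − $69,200 = $262,746.
Rate = $262,746 / 14,597 units = $18 per unit.
Year 1: 5,722 × $18 = $102,996. Book value $228,950.
Year 2: 3,422 × $18 = $61,596. Book value $167,354.
Accumulated through year 2 = $331,946 − $167,354 = $164,592.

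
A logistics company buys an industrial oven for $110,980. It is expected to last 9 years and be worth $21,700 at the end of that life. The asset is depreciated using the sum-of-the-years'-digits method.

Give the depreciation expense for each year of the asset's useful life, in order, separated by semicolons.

$17,856; $15,872; $13,888; $11,904; $9,920; $7,936; $5,952; $3,968; $1,984

Depreciable base = $110,980 − $21,700 = $89,280.
Sum of the years' digits = 9+8+7+6+5+4+3+2+1 = 45.
Year 1: $89,280 × 9/45 = $17,856. Book value $93,124.
Year 2: $89,280 × 8/45 = $15,872. Book value $77,252.
Year 3: $89,280 × 7/45 = $13,888. Book value $63,364.
Year 4: $89,280 × 6/45 = $11,904. Book value $51,460.
Year 5: $89,280 × 5/45 = $9,920. Book value $41,540.
Year 6: $89,280 × 4/45 = $7,936. Book value $33,604.
Year 7: $89,280 × 3/45 = $5,952. Book value $27,652.
Year 8: $89,280 × 2/45 = $3,968. Book value $23,684.
Year 9: $89,280 × 1/45 = $1,984. Book value $21,700.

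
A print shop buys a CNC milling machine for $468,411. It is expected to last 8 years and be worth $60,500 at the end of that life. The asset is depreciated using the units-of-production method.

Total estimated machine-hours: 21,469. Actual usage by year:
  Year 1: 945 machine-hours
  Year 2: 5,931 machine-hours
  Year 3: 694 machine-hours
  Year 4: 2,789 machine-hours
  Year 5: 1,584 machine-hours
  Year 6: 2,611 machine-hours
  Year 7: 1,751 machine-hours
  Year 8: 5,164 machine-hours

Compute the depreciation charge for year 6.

$49,609

Depreciable base = $468,411 − $60,500 = $407,911.
Rate = $407,911 / 21,469 machine-hours = $19 per machine-hour.
Year 1: 945 × $19 = $17,955. Book value $450,456.
Year 2: 5,931 × $19 = $112,689. Book value $337,767.
Year 3: 694 × $19 = $13,186. Book value $324,581.
Year 4: 2,789 × $19 = $52,991. Book value $271,590.
Year 5: 1,584 × $19 = $30,096. Book value $241,494.
Year 6: 2,611 × $19 = $49,609. Book value $191,885.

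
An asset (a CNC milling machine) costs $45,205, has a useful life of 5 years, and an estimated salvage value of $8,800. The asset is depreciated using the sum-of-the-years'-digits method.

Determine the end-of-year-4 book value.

Depreciable base = $45,205 − $8,800 = $36,405.
Sum of the years' digits = 5+4+3+2+1 = 15.
Year 1: $36,405 × 5/15 = $12,135. Book value $33,070.
Year 2: $36,405 × 4/15 = $9,708. Book value $23,362.
Year 3: $36,405 × 3/15 = $7,281. Book value $16,081.
Year 4: $36,405 × 2/15 = $4,854. Book value $11,227.

$11,227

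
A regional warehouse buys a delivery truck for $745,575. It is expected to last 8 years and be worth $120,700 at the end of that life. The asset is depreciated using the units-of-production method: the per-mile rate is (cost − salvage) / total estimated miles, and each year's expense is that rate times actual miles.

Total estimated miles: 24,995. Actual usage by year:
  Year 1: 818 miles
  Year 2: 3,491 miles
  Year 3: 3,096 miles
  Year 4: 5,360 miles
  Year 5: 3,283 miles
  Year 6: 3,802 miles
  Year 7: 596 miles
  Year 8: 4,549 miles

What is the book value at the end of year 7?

Depreciable base = $745,575 − $120,700 = $624,875.
Rate = $624,875 / 24,995 miles = $25 per mile.
Year 1: 818 × $25 = $20,450. Book value $725,125.
Year 2: 3,491 × $25 = $87,275. Book value $637,850.
Year 3: 3,096 × $25 = $77,400. Book value $560,450.
Year 4: 5,360 × $25 = $134,000. Book value $426,450.
Year 5: 3,283 × $25 = $82,075. Book value $344,375.
Year 6: 3,802 × $25 = $95,050. Book value $249,325.
Year 7: 596 × $25 = $14,900. Book value $234,425.

$234,425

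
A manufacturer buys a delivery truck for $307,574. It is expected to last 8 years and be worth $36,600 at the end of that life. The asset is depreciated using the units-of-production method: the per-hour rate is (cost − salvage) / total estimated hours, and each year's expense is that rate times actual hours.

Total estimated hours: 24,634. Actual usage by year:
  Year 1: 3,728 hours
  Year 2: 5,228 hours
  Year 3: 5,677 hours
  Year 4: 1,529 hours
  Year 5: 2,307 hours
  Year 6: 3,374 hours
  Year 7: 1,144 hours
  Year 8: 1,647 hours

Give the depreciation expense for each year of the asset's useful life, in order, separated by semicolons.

$41,008; $57,508; $62,447; $16,819; $25,377; $37,114; $12,584; $18,117

Depreciable base = $307,574 − $36,600 = $270,974.
Rate = $270,974 / 24,634 hours = $11 per hour.
Year 1: 3,728 × $11 = $41,008. Book value $266,566.
Year 2: 5,228 × $11 = $57,508. Book value $209,058.
Year 3: 5,677 × $11 = $62,447. Book value $146,611.
Year 4: 1,529 × $11 = $16,819. Book value $129,792.
Year 5: 2,307 × $11 = $25,377. Book value $104,415.
Year 6: 3,374 × $11 = $37,114. Book value $67,301.
Year 7: 1,144 × $11 = $12,584. Book value $54,717.
Year 8: 1,647 × $11 = $18,117. Book value $36,600.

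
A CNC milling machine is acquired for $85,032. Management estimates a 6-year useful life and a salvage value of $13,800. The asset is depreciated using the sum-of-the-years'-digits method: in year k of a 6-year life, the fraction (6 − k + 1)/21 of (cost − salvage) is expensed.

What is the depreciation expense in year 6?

Depreciable base = $85,032 − $13,800 = $71,232.
Sum of the years' digits = 6+5+4+3+2+1 = 21.
Year 1: $71,232 × 6/21 = $20,352. Book value $64,680.
Year 2: $71,232 × 5/21 = $16,960. Book value $47,720.
Year 3: $71,232 × 4/21 = $13,568. Book value $34,152.
Year 4: $71,232 × 3/21 = $10,176. Book value $23,976.
Year 5: $71,232 × 2/21 = $6,784. Book value $17,192.
Year 6: $71,232 × 1/21 = $3,392. Book value $13,800.

$3,392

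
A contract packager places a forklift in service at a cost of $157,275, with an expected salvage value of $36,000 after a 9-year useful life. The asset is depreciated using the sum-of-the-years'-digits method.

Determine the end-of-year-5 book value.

$62,950

Depreciable base = $157,275 − $36,000 = $121,275.
Sum of the years' digits = 9+8+7+6+5+4+3+2+1 = 45.
Year 1: $121,275 × 9/45 = $24,255. Book value $133,020.
Year 2: $121,275 × 8/45 = $21,560. Book value $111,460.
Year 3: $121,275 × 7/45 = $18,865. Book value $92,595.
Year 4: $121,275 × 6/45 = $16,170. Book value $76,425.
Year 5: $121,275 × 5/45 = $13,475. Book value $62,950.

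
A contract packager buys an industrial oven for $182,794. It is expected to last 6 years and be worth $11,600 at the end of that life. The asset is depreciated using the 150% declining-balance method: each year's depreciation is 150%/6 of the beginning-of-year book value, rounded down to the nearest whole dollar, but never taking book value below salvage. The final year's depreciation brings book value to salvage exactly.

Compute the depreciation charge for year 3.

$25,705

Depreciable base = $182,794 − $11,600 = $171,194.
Year 1: ⌊$182,794 × 150%/6⌋ = $45,698. Book value $137,096.
Year 2: ⌊$137,096 × 150%/6⌋ = $34,274. Book value $102,822.
Year 3: ⌊$102,822 × 150%/6⌋ = $25,705. Book value $77,117.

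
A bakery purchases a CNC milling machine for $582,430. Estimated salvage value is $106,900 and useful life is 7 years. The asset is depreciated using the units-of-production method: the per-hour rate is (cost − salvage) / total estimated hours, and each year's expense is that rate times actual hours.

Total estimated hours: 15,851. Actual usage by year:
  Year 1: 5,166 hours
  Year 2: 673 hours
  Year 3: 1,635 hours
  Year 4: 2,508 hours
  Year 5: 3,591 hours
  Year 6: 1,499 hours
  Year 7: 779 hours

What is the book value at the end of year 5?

Depreciable base = $582,430 − $106,900 = $475,530.
Rate = $475,530 / 15,851 hours = $30 per hour.
Year 1: 5,166 × $30 = $154,980. Book value $427,450.
Year 2: 673 × $30 = $20,190. Book value $407,260.
Year 3: 1,635 × $30 = $49,050. Book value $358,210.
Year 4: 2,508 × $30 = $75,240. Book value $282,970.
Year 5: 3,591 × $30 = $107,730. Book value $175,240.

$175,240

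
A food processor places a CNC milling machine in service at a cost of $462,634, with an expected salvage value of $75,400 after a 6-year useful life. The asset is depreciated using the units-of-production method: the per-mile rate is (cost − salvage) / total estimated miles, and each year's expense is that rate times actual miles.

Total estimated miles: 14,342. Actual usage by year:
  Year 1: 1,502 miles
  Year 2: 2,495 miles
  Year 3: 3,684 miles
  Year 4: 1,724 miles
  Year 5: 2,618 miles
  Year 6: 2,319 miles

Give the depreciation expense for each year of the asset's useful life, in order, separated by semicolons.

Depreciable base = $462,634 − $75,400 = $387,234.
Rate = $387,234 / 14,342 miles = $27 per mile.
Year 1: 1,502 × $27 = $40,554. Book value $422,080.
Year 2: 2,495 × $27 = $67,365. Book value $354,715.
Year 3: 3,684 × $27 = $99,468. Book value $255,247.
Year 4: 1,724 × $27 = $46,548. Book value $208,699.
Year 5: 2,618 × $27 = $70,686. Book value $138,013.
Year 6: 2,319 × $27 = $62,613. Book value $75,400.

$40,554; $67,365; $99,468; $46,548; $70,686; $62,613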